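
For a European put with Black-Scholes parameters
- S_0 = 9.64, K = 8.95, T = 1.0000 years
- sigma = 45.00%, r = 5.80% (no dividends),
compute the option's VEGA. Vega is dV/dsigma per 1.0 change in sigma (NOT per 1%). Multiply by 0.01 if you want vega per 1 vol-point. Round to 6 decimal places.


Answer: Vega = 3.361339

Derivation:
d1 = 0.5189279474; d2 = 0.0689279474
phi(d1) = 0.3486866397; exp(-qT) = 1.0000000000; exp(-rT) = 0.9436499474
Vega = S * exp(-qT) * phi(d1) * sqrt(T) = 9.6400 * 1.0000000000 * 0.3486866397 * 1.0000000000 = 3.361339


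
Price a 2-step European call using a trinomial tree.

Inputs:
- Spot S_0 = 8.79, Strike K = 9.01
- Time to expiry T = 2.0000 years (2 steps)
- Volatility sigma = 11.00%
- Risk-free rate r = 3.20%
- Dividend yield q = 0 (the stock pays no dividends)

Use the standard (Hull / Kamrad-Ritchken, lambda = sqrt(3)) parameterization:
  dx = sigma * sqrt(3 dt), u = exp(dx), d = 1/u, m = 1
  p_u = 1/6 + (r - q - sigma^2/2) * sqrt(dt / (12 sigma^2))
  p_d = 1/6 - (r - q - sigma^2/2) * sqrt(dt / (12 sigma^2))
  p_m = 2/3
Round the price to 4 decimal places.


dt = T/N = 1.000000; dx = sigma*sqrt(3*dt) = 0.190526
u = exp(dx) = 1.209885; d = 1/u = 0.826525
p_u = 0.234768, p_m = 0.666667, p_d = 0.098566
Discount per step: exp(-r*dt) = 0.968507
Stock lattice S(k, j) with j the centered position index:
  k=0: S(0,+0) = 8.7900
  k=1: S(1,-1) = 7.2652; S(1,+0) = 8.7900; S(1,+1) = 10.6349
  k=2: S(2,-2) = 6.0048; S(2,-1) = 7.2652; S(2,+0) = 8.7900; S(2,+1) = 10.6349; S(2,+2) = 12.8670
Terminal payoffs V(N, j) = max(S_T - K, 0):
  V(2,-2) = 0.000000; V(2,-1) = 0.000000; V(2,+0) = 0.000000; V(2,+1) = 1.624892; V(2,+2) = 3.857000
Backward induction: V(k, j) = exp(-r*dt) * [p_u * V(k+1, j+1) + p_m * V(k+1, j) + p_d * V(k+1, j-1)]
  V(1,-1) = exp(-r*dt) * [p_u*0.000000 + p_m*0.000000 + p_d*0.000000] = 0.000000
  V(1,+0) = exp(-r*dt) * [p_u*1.624892 + p_m*0.000000 + p_d*0.000000] = 0.369458
  V(1,+1) = exp(-r*dt) * [p_u*3.857000 + p_m*1.624892 + p_d*0.000000] = 1.926128
  V(0,+0) = exp(-r*dt) * [p_u*1.926128 + p_m*0.369458 + p_d*0.000000] = 0.676500

Answer: Price = V(0,0) = 0.6765


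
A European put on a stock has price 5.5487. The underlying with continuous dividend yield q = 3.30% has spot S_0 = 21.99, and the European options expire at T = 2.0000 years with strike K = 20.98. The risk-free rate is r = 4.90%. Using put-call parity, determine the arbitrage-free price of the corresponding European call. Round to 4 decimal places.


Answer: Call price = 7.1127

Derivation:
Put-call parity: C - P = S_0 * exp(-qT) - K * exp(-rT).
S_0 * exp(-qT) = 21.9900 * 0.93613086 = 20.58551771
K * exp(-rT) = 20.9800 * 0.90664890 = 19.02149400
C = P + S*exp(-qT) - K*exp(-rT)
C = 5.5487 + 20.58551771 - 19.02149400 = 7.1127


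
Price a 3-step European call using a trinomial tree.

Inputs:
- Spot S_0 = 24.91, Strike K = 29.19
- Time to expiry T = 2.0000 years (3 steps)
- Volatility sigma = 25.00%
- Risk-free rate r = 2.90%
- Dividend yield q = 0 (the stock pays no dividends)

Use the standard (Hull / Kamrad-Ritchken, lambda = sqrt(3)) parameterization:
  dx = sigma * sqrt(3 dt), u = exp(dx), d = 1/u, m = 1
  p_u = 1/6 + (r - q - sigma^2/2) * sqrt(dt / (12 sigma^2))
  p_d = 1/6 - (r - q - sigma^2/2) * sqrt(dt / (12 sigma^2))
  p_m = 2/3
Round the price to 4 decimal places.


Answer: Price = V(0,0) = 2.6522

Derivation:
dt = T/N = 0.666667; dx = sigma*sqrt(3*dt) = 0.353553
u = exp(dx) = 1.424119; d = 1/u = 0.702189
p_u = 0.164545, p_m = 0.666667, p_d = 0.168788
Discount per step: exp(-r*dt) = 0.980852
Stock lattice S(k, j) with j the centered position index:
  k=0: S(0,+0) = 24.9100
  k=1: S(1,-1) = 17.4915; S(1,+0) = 24.9100; S(1,+1) = 35.4748
  k=2: S(2,-2) = 12.2823; S(2,-1) = 17.4915; S(2,+0) = 24.9100; S(2,+1) = 35.4748; S(2,+2) = 50.5203
  k=3: S(3,-3) = 8.6245; S(3,-2) = 12.2823; S(3,-1) = 17.4915; S(3,+0) = 24.9100; S(3,+1) = 35.4748; S(3,+2) = 50.5203; S(3,+3) = 71.9470
Terminal payoffs V(N, j) = max(S_T - K, 0):
  V(3,-3) = 0.000000; V(3,-2) = 0.000000; V(3,-1) = 0.000000; V(3,+0) = 0.000000; V(3,+1) = 6.284805; V(3,+2) = 21.330344; V(3,+3) = 42.756983
Backward induction: V(k, j) = exp(-r*dt) * [p_u * V(k+1, j+1) + p_m * V(k+1, j) + p_d * V(k+1, j-1)]
  V(2,-2) = exp(-r*dt) * [p_u*0.000000 + p_m*0.000000 + p_d*0.000000] = 0.000000
  V(2,-1) = exp(-r*dt) * [p_u*0.000000 + p_m*0.000000 + p_d*0.000000] = 0.000000
  V(2,+0) = exp(-r*dt) * [p_u*6.284805 + p_m*0.000000 + p_d*0.000000] = 1.014334
  V(2,+1) = exp(-r*dt) * [p_u*21.330344 + p_m*6.284805 + p_d*0.000000] = 7.552248
  V(2,+2) = exp(-r*dt) * [p_u*42.756983 + p_m*21.330344 + p_d*6.284805] = 21.889183
  V(1,-1) = exp(-r*dt) * [p_u*1.014334 + p_m*0.000000 + p_d*0.000000] = 0.163708
  V(1,+0) = exp(-r*dt) * [p_u*7.552248 + p_m*1.014334 + p_d*0.000000] = 1.882167
  V(1,+1) = exp(-r*dt) * [p_u*21.889183 + p_m*7.552248 + p_d*1.014334] = 8.639154
  V(0,+0) = exp(-r*dt) * [p_u*8.639154 + p_m*1.882167 + p_d*0.163708] = 2.652169


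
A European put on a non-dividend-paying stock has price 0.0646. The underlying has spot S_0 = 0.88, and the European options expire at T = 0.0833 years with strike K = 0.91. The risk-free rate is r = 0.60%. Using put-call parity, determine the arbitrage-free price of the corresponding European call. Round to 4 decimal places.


Put-call parity: C - P = S_0 * exp(-qT) - K * exp(-rT).
S_0 * exp(-qT) = 0.8800 * 1.00000000 = 0.88000000
K * exp(-rT) = 0.9100 * 0.99950032 = 0.90954530
C = P + S*exp(-qT) - K*exp(-rT)
C = 0.0646 + 0.88000000 - 0.90954530 = 0.0351

Answer: Call price = 0.0351


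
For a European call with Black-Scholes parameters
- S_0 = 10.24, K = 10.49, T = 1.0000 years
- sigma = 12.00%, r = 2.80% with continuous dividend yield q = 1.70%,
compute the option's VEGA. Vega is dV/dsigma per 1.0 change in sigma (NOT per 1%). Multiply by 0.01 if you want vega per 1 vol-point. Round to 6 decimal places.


d1 = -0.0493400233; d2 = -0.1693400233
phi(d1) = 0.3984569757; exp(-qT) = 0.9831436846; exp(-rT) = 0.9723883668
Vega = S * exp(-qT) * phi(d1) * sqrt(T) = 10.2400 * 0.9831436846 * 0.3984569757 * 1.0000000000 = 4.011422

Answer: Vega = 4.011422


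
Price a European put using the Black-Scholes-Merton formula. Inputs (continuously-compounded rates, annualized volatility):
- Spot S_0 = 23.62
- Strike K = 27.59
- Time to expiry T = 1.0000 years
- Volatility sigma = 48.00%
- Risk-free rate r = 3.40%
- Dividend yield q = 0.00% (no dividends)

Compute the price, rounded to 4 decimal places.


d1 = (ln(S/K) + (r - q + 0.5*sigma^2) * T) / (sigma * sqrt(T)) = -0.01283245
d2 = d1 - sigma * sqrt(T) = -0.49283245
exp(-rT) = 0.96657150; exp(-qT) = 1.00000000
P = K * exp(-rT) * N(-d2) - S_0 * exp(-qT) * N(-d1)
N(-d1) = 0.50511927; N(-d2) = 0.68893451
P = 27.5900 * 0.96657150 * 0.68893451 - 23.6200 * 1.00000000 * 0.50511927 = 6.4414

Answer: Price = 6.4414


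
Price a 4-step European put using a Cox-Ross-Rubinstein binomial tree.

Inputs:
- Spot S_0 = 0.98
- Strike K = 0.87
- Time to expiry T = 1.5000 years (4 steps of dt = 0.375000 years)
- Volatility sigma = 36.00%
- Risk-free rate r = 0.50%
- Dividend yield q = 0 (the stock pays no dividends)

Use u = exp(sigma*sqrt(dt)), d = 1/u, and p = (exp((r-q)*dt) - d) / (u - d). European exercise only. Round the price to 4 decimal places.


Answer: Price = V(0,0) = 0.1137

Derivation:
dt = T/N = 0.375000
u = exp(sigma*sqrt(dt)) = 1.246643; d = 1/u = 0.802154
p = (exp((r-q)*dt) - d) / (u - d) = 0.449331
Discount per step: exp(-r*dt) = 0.998127
Stock lattice S(k, i) with i counting down-moves:
  k=0: S(0,0) = 0.9800
  k=1: S(1,0) = 1.2217; S(1,1) = 0.7861
  k=2: S(2,0) = 1.5230; S(2,1) = 0.9800; S(2,2) = 0.6306
  k=3: S(3,0) = 1.8987; S(3,1) = 1.2217; S(3,2) = 0.7861; S(3,3) = 0.5058
  k=4: S(4,0) = 2.3670; S(4,1) = 1.5230; S(4,2) = 0.9800; S(4,3) = 0.6306; S(4,4) = 0.4057
Terminal payoffs V(N, i) = max(K - S_T, 0):
  V(4,0) = 0.000000; V(4,1) = 0.000000; V(4,2) = 0.000000; V(4,3) = 0.239417; V(4,4) = 0.464250
Backward induction: V(k, i) = exp(-r*dt) * [p * V(k+1, i) + (1-p) * V(k+1, i+1)].
  V(3,0) = exp(-r*dt) * [p*0.000000 + (1-p)*0.000000] = 0.000000
  V(3,1) = exp(-r*dt) * [p*0.000000 + (1-p)*0.000000] = 0.000000
  V(3,2) = exp(-r*dt) * [p*0.000000 + (1-p)*0.239417] = 0.131593
  V(3,3) = exp(-r*dt) * [p*0.239417 + (1-p)*0.464250] = 0.362545
  V(2,0) = exp(-r*dt) * [p*0.000000 + (1-p)*0.000000] = 0.000000
  V(2,1) = exp(-r*dt) * [p*0.000000 + (1-p)*0.131593] = 0.072328
  V(2,2) = exp(-r*dt) * [p*0.131593 + (1-p)*0.362545] = 0.258287
  V(1,0) = exp(-r*dt) * [p*0.000000 + (1-p)*0.072328] = 0.039754
  V(1,1) = exp(-r*dt) * [p*0.072328 + (1-p)*0.258287] = 0.174402
  V(0,0) = exp(-r*dt) * [p*0.039754 + (1-p)*0.174402] = 0.113688


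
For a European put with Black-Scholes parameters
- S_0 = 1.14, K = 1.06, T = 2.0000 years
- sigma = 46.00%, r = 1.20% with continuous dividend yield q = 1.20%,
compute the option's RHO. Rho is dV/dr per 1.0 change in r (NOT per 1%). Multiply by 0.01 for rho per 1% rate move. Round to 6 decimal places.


d1 = 0.4371139733; d2 = -0.2134242654
phi(d1) = 0.3625935221; exp(-qT) = 0.9762857098; exp(-rT) = 0.9762857098
N(-d2) = 0.5845019723
Rho = -K*T*exp(-rT)*N(-d2) = -1.0600 * 2.0000 * 0.9762857098 * 0.5845019723 = -1.209759

Answer: Rho = -1.209759


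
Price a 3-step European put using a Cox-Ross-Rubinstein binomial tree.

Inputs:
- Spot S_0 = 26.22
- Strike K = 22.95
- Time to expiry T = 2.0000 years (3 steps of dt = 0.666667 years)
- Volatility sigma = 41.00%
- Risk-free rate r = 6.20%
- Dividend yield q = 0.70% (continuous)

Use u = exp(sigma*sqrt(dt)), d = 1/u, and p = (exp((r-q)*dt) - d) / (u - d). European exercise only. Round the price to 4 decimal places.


Answer: Price = V(0,0) = 3.1983

Derivation:
dt = T/N = 0.666667
u = exp(sigma*sqrt(dt)) = 1.397610; d = 1/u = 0.715507
p = (exp((r-q)*dt) - d) / (u - d) = 0.471835
Discount per step: exp(-r*dt) = 0.959509
Stock lattice S(k, i) with i counting down-moves:
  k=0: S(0,0) = 26.2200
  k=1: S(1,0) = 36.6453; S(1,1) = 18.7606
  k=2: S(2,0) = 51.2159; S(2,1) = 26.2200; S(2,2) = 13.4233
  k=3: S(3,0) = 71.5798; S(3,1) = 36.6453; S(3,2) = 18.7606; S(3,3) = 9.6045
Terminal payoffs V(N, i) = max(K - S_T, 0):
  V(3,0) = 0.000000; V(3,1) = 0.000000; V(3,2) = 4.189401; V(3,3) = 13.345501
Backward induction: V(k, i) = exp(-r*dt) * [p * V(k+1, i) + (1-p) * V(k+1, i+1)].
  V(2,0) = exp(-r*dt) * [p*0.000000 + (1-p)*0.000000] = 0.000000
  V(2,1) = exp(-r*dt) * [p*0.000000 + (1-p)*4.189401] = 2.123101
  V(2,2) = exp(-r*dt) * [p*4.189401 + (1-p)*13.345501] = 8.659889
  V(1,0) = exp(-r*dt) * [p*0.000000 + (1-p)*2.123101] = 1.075943
  V(1,1) = exp(-r*dt) * [p*2.123101 + (1-p)*8.659889] = 5.349843
  V(0,0) = exp(-r*dt) * [p*1.075943 + (1-p)*5.349843] = 3.198301


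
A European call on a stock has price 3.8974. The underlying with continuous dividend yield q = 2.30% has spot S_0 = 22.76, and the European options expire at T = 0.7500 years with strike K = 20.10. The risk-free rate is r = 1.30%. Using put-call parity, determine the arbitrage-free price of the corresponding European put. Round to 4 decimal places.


Answer: Put price = 1.4316

Derivation:
Put-call parity: C - P = S_0 * exp(-qT) - K * exp(-rT).
S_0 * exp(-qT) = 22.7600 * 0.98289793 = 22.37075687
K * exp(-rT) = 20.1000 * 0.99029738 = 19.90497728
P = C - S*exp(-qT) + K*exp(-rT)
P = 3.8974 - 22.37075687 + 19.90497728 = 1.4316


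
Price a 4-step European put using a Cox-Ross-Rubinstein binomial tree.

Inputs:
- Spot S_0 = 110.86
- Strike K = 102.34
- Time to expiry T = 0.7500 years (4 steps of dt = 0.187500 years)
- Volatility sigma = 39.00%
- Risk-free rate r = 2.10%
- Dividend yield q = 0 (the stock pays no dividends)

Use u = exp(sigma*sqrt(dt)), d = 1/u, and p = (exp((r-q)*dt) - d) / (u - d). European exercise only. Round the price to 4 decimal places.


dt = T/N = 0.187500
u = exp(sigma*sqrt(dt)) = 1.183972; d = 1/u = 0.844615
p = (exp((r-q)*dt) - d) / (u - d) = 0.469507
Discount per step: exp(-r*dt) = 0.996070
Stock lattice S(k, i) with i counting down-moves:
  k=0: S(0,0) = 110.8600
  k=1: S(1,0) = 131.2551; S(1,1) = 93.6340
  k=2: S(2,0) = 155.4024; S(2,1) = 110.8600; S(2,2) = 79.0846
  k=3: S(3,0) = 183.9921; S(3,1) = 131.2551; S(3,2) = 93.6340; S(3,3) = 66.7960
  k=4: S(4,0) = 217.8415; S(4,1) = 155.4024; S(4,2) = 110.8600; S(4,3) = 79.0846; S(4,4) = 56.4169
Terminal payoffs V(N, i) = max(K - S_T, 0):
  V(4,0) = 0.000000; V(4,1) = 0.000000; V(4,2) = 0.000000; V(4,3) = 23.255394; V(4,4) = 45.923124
Backward induction: V(k, i) = exp(-r*dt) * [p * V(k+1, i) + (1-p) * V(k+1, i+1)].
  V(3,0) = exp(-r*dt) * [p*0.000000 + (1-p)*0.000000] = 0.000000
  V(3,1) = exp(-r*dt) * [p*0.000000 + (1-p)*0.000000] = 0.000000
  V(3,2) = exp(-r*dt) * [p*0.000000 + (1-p)*23.255394] = 12.288343
  V(3,3) = exp(-r*dt) * [p*23.255394 + (1-p)*45.923124] = 35.141823
  V(2,0) = exp(-r*dt) * [p*0.000000 + (1-p)*0.000000] = 0.000000
  V(2,1) = exp(-r*dt) * [p*0.000000 + (1-p)*12.288343] = 6.493263
  V(2,2) = exp(-r*dt) * [p*12.288343 + (1-p)*35.141823] = 24.316021
  V(1,0) = exp(-r*dt) * [p*0.000000 + (1-p)*6.493263] = 3.431094
  V(1,1) = exp(-r*dt) * [p*6.493263 + (1-p)*24.316021] = 15.885439
  V(0,0) = exp(-r*dt) * [p*3.431094 + (1-p)*15.885439] = 9.998590

Answer: Price = V(0,0) = 9.9986


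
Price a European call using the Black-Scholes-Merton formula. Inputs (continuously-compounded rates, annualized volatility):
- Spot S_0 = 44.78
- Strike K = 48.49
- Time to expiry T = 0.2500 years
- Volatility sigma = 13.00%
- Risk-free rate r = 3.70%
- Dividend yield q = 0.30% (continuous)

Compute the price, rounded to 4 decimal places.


Answer: Price = 0.2093

Derivation:
d1 = (ln(S/K) + (r - q + 0.5*sigma^2) * T) / (sigma * sqrt(T)) = -1.06128431
d2 = d1 - sigma * sqrt(T) = -1.12628431
exp(-rT) = 0.99079265; exp(-qT) = 0.99925028
C = S_0 * exp(-qT) * N(d1) - K * exp(-rT) * N(d2)
N(d1) = 0.14428036; N(d2) = 0.13002260
C = 44.7800 * 0.99925028 * 0.14428036 - 48.4900 * 0.99079265 * 0.13002260 = 0.2093


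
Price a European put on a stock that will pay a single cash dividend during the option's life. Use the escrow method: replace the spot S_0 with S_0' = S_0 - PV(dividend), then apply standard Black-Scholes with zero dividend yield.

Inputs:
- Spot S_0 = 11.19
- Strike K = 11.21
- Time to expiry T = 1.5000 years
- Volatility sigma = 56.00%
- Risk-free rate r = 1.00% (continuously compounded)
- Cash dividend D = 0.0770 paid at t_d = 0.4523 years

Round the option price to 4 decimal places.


Answer: Price = 2.9378

Derivation:
PV(D) = D * exp(-r * t_d) = 0.0770 * 0.99548721 = 0.07665252
S_0' = S_0 - PV(D) = 11.1900 - 0.07665252 = 11.11334748
d1 = (ln(S_0'/K) + (r + sigma^2/2)*T) / (sigma*sqrt(T)) = 0.35217338
d2 = d1 - sigma*sqrt(T) = -0.33368375
exp(-rT) = 0.98511194
N(-d1) = 0.36235412; N(-d2) = 0.63069089
P = K * exp(-rT) * N(-d2) - S_0' * N(-d1) = 11.2100 * 0.98511194 * 0.63069089 - 11.11334748 * 0.36235412 = 2.9378


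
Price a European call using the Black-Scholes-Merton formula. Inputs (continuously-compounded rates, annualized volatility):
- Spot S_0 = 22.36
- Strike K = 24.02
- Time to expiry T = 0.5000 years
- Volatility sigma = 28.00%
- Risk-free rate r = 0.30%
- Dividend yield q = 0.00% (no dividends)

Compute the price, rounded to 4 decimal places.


d1 = (ln(S/K) + (r - q + 0.5*sigma^2) * T) / (sigma * sqrt(T)) = -0.25513003
d2 = d1 - sigma * sqrt(T) = -0.45311993
exp(-rT) = 0.99850112; exp(-qT) = 1.00000000
C = S_0 * exp(-qT) * N(d1) - K * exp(-rT) * N(d2)
N(d1) = 0.39931134; N(d2) = 0.32523119
C = 22.3600 * 1.00000000 * 0.39931134 - 24.0200 * 0.99850112 * 0.32523119 = 1.1283

Answer: Price = 1.1283


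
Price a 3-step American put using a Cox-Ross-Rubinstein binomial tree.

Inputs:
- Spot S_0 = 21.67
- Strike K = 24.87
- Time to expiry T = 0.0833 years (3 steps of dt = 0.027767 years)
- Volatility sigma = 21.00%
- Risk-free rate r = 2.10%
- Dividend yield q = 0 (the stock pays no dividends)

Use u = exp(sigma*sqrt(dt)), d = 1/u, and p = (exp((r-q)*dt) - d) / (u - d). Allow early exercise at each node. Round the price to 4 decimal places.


Answer: Price = V(0,0) = 3.2000

Derivation:
dt = T/N = 0.027767
u = exp(sigma*sqrt(dt)) = 1.035612; d = 1/u = 0.965612
p = (exp((r-q)*dt) - d) / (u - d) = 0.499585
Discount per step: exp(-r*dt) = 0.999417
Stock lattice S(k, i) with i counting down-moves:
  k=0: S(0,0) = 21.6700
  k=1: S(1,0) = 22.4417; S(1,1) = 20.9248
  k=2: S(2,0) = 23.2409; S(2,1) = 21.6700; S(2,2) = 20.2053
  k=3: S(3,0) = 24.0686; S(3,1) = 22.4417; S(3,2) = 20.9248; S(3,3) = 19.5104
Terminal payoffs V(N, i) = max(K - S_T, 0):
  V(3,0) = 0.801407; V(3,1) = 2.428278; V(3,2) = 3.945184; V(3,3) = 5.359558
Backward induction: V(k, i) = exp(-r*dt) * [p * V(k+1, i) + (1-p) * V(k+1, i+1)]; then take max(V_cont, immediate exercise) for American.
  V(2,0) = exp(-r*dt) * [p*0.801407 + (1-p)*2.428278] = 1.614576; exercise = 1.629073; V(2,0) = max -> 1.629073
  V(2,1) = exp(-r*dt) * [p*2.428278 + (1-p)*3.945184] = 3.185503; exercise = 3.200000; V(2,1) = max -> 3.200000
  V(2,2) = exp(-r*dt) * [p*3.945184 + (1-p)*5.359558] = 4.650246; exercise = 4.664743; V(2,2) = max -> 4.664743
  V(1,0) = exp(-r*dt) * [p*1.629073 + (1-p)*3.200000] = 2.413781; exercise = 2.428278; V(1,0) = max -> 2.428278
  V(1,1) = exp(-r*dt) * [p*3.200000 + (1-p)*4.664743] = 3.930687; exercise = 3.945184; V(1,1) = max -> 3.945184
  V(0,0) = exp(-r*dt) * [p*2.428278 + (1-p)*3.945184] = 3.185503; exercise = 3.200000; V(0,0) = max -> 3.200000


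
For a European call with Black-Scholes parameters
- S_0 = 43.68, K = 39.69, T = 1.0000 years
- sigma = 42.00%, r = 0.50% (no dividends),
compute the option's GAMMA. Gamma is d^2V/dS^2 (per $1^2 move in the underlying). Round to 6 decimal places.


d1 = 0.4499787253; d2 = 0.0299787253
phi(d1) = 0.3605304139; exp(-qT) = 1.0000000000; exp(-rT) = 0.9950124792
Gamma = exp(-qT) * phi(d1) / (S * sigma * sqrt(T)) = 1.0000000000 * 0.3605304139 / (43.6800 * 0.4200 * 1.0000000000) = 0.019652

Answer: Gamma = 0.019652


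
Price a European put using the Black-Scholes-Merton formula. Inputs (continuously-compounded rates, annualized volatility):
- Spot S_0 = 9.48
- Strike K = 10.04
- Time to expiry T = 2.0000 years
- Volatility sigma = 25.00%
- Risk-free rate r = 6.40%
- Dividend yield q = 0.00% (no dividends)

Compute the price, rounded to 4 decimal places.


Answer: Price = 0.9870

Derivation:
d1 = (ln(S/K) + (r - q + 0.5*sigma^2) * T) / (sigma * sqrt(T)) = 0.37648402
d2 = d1 - sigma * sqrt(T) = 0.02293063
exp(-rT) = 0.87985338; exp(-qT) = 1.00000000
P = K * exp(-rT) * N(-d2) - S_0 * exp(-qT) * N(-d1)
N(-d1) = 0.35327855; N(-d2) = 0.49085280
P = 10.0400 * 0.87985338 * 0.49085280 - 9.4800 * 1.00000000 * 0.35327855 = 0.9870


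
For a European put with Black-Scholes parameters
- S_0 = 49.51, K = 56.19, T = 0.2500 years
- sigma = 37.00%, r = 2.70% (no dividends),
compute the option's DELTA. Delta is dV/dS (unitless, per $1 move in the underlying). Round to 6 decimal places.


Answer: Delta = -0.710602

Derivation:
d1 = -0.5551439770; d2 = -0.7401439770
phi(d1) = 0.3419704494; exp(-qT) = 1.0000000000; exp(-rT) = 0.9932727301
N(-d1) = 0.7106019076
Delta = -exp(-qT) * N(-d1) = -1.0000000000 * 0.7106019076 = -0.710602


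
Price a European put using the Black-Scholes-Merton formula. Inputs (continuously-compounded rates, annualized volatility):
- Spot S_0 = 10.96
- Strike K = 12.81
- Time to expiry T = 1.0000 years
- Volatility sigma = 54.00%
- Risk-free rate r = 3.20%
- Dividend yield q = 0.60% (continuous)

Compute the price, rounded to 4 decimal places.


d1 = (ln(S/K) + (r - q + 0.5*sigma^2) * T) / (sigma * sqrt(T)) = 0.02930771
d2 = d1 - sigma * sqrt(T) = -0.51069229
exp(-rT) = 0.96850658; exp(-qT) = 0.99401796
P = K * exp(-rT) * N(-d2) - S_0 * exp(-qT) * N(-d1)
N(-d1) = 0.48830959; N(-d2) = 0.69521673
P = 12.8100 * 0.96850658 * 0.69521673 - 10.9600 * 0.99401796 * 0.48830959 = 3.3054

Answer: Price = 3.3054


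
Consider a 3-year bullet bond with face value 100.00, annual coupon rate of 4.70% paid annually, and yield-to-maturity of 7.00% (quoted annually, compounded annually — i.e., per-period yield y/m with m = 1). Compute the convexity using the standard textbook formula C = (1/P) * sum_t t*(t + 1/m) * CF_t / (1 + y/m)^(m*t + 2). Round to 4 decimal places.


Coupon per period c = face * coupon_rate / m = 4.700000
Periods per year m = 1; per-period yield y/m = 0.070000
Number of cashflows N = 3
Cashflows (t years, CF_t, discount factor 1/(1+y/m)^(m*t), PV):
  t = 1.0000: CF_t = 4.700000, DF = 0.934579, PV = 4.392523
  t = 2.0000: CF_t = 4.700000, DF = 0.873439, PV = 4.105162
  t = 3.0000: CF_t = 104.700000, DF = 0.816298, PV = 85.466388
Price P = sum_t PV_t = 93.964073
Convexity numerator sum_t t*(t + 1/m) * CF_t / (1+y/m)^(m*t + 2):
  t = 1.0000: term = 7.673200
  t = 2.0000: term = 21.513645
  t = 3.0000: term = 895.795836
Convexity = (1/P) * sum = 924.982681 / 93.964073 = 9.844004

Answer: Convexity = 9.8440


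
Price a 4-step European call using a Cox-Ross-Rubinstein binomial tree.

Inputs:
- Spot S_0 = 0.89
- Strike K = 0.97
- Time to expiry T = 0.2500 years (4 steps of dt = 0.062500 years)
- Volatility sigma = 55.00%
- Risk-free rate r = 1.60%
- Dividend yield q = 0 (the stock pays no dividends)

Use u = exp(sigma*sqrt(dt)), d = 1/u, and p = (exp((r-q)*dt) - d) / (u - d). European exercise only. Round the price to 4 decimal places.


dt = T/N = 0.062500
u = exp(sigma*sqrt(dt)) = 1.147402; d = 1/u = 0.871534
p = (exp((r-q)*dt) - d) / (u - d) = 0.469306
Discount per step: exp(-r*dt) = 0.999000
Stock lattice S(k, i) with i counting down-moves:
  k=0: S(0,0) = 0.8900
  k=1: S(1,0) = 1.0212; S(1,1) = 0.7757
  k=2: S(2,0) = 1.1717; S(2,1) = 0.8900; S(2,2) = 0.6760
  k=3: S(3,0) = 1.3444; S(3,1) = 1.0212; S(3,2) = 0.7757; S(3,3) = 0.5892
  k=4: S(4,0) = 1.5426; S(4,1) = 1.1717; S(4,2) = 0.8900; S(4,3) = 0.6760; S(4,4) = 0.5135
Terminal payoffs V(N, i) = max(S_T - K, 0):
  V(4,0) = 0.572595; V(4,1) = 0.201712; V(4,2) = 0.000000; V(4,3) = 0.000000; V(4,4) = 0.000000
Backward induction: V(k, i) = exp(-r*dt) * [p * V(k+1, i) + (1-p) * V(k+1, i+1)].
  V(3,0) = exp(-r*dt) * [p*0.572595 + (1-p)*0.201712] = 0.375394
  V(3,1) = exp(-r*dt) * [p*0.201712 + (1-p)*0.000000] = 0.094570
  V(3,2) = exp(-r*dt) * [p*0.000000 + (1-p)*0.000000] = 0.000000
  V(3,3) = exp(-r*dt) * [p*0.000000 + (1-p)*0.000000] = 0.000000
  V(2,0) = exp(-r*dt) * [p*0.375394 + (1-p)*0.094570] = 0.226136
  V(2,1) = exp(-r*dt) * [p*0.094570 + (1-p)*0.000000] = 0.044338
  V(2,2) = exp(-r*dt) * [p*0.000000 + (1-p)*0.000000] = 0.000000
  V(1,0) = exp(-r*dt) * [p*0.226136 + (1-p)*0.044338] = 0.129527
  V(1,1) = exp(-r*dt) * [p*0.044338 + (1-p)*0.000000] = 0.020787
  V(0,0) = exp(-r*dt) * [p*0.129527 + (1-p)*0.020787] = 0.071748

Answer: Price = V(0,0) = 0.0717


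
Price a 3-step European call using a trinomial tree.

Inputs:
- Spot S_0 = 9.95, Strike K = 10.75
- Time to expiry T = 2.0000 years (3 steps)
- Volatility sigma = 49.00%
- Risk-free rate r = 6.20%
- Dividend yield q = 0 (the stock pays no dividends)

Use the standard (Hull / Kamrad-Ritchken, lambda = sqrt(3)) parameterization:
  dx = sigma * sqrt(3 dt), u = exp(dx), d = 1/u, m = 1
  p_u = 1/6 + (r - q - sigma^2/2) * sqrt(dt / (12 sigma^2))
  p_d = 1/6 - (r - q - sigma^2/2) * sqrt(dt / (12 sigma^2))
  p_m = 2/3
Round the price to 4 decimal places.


dt = T/N = 0.666667; dx = sigma*sqrt(3*dt) = 0.692965
u = exp(dx) = 1.999635; d = 1/u = 0.500091
p_u = 0.138743, p_m = 0.666667, p_d = 0.194590
Discount per step: exp(-r*dt) = 0.959509
Stock lattice S(k, j) with j the centered position index:
  k=0: S(0,+0) = 9.9500
  k=1: S(1,-1) = 4.9759; S(1,+0) = 9.9500; S(1,+1) = 19.8964
  k=2: S(2,-2) = 2.4884; S(2,-1) = 4.9759; S(2,+0) = 9.9500; S(2,+1) = 19.8964; S(2,+2) = 39.7855
  k=3: S(3,-3) = 1.2444; S(3,-2) = 2.4884; S(3,-1) = 4.9759; S(3,+0) = 9.9500; S(3,+1) = 19.8964; S(3,+2) = 39.7855; S(3,+3) = 79.5564
Terminal payoffs V(N, j) = max(S_T - K, 0):
  V(3,-3) = 0.000000; V(3,-2) = 0.000000; V(3,-1) = 0.000000; V(3,+0) = 0.000000; V(3,+1) = 9.146368; V(3,+2) = 29.035473; V(3,+3) = 68.806423
Backward induction: V(k, j) = exp(-r*dt) * [p_u * V(k+1, j+1) + p_m * V(k+1, j) + p_d * V(k+1, j-1)]
  V(2,-2) = exp(-r*dt) * [p_u*0.000000 + p_m*0.000000 + p_d*0.000000] = 0.000000
  V(2,-1) = exp(-r*dt) * [p_u*0.000000 + p_m*0.000000 + p_d*0.000000] = 0.000000
  V(2,+0) = exp(-r*dt) * [p_u*9.146368 + p_m*0.000000 + p_d*0.000000] = 1.217613
  V(2,+1) = exp(-r*dt) * [p_u*29.035473 + p_m*9.146368 + p_d*0.000000] = 9.716040
  V(2,+2) = exp(-r*dt) * [p_u*68.806423 + p_m*29.035473 + p_d*9.146368] = 29.440810
  V(1,-1) = exp(-r*dt) * [p_u*1.217613 + p_m*0.000000 + p_d*0.000000] = 0.162095
  V(1,+0) = exp(-r*dt) * [p_u*9.716040 + p_m*1.217613 + p_d*0.000000] = 2.072325
  V(1,+1) = exp(-r*dt) * [p_u*29.440810 + p_m*9.716040 + p_d*1.217613] = 10.361747
  V(0,+0) = exp(-r*dt) * [p_u*10.361747 + p_m*2.072325 + p_d*0.162095] = 2.735286

Answer: Price = V(0,0) = 2.7353


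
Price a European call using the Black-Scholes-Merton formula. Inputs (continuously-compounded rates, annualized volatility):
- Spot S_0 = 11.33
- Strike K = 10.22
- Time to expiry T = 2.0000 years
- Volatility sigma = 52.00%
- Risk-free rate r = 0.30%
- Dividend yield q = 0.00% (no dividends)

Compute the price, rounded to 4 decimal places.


d1 = (ln(S/K) + (r - q + 0.5*sigma^2) * T) / (sigma * sqrt(T)) = 0.51606215
d2 = d1 - sigma * sqrt(T) = -0.21932890
exp(-rT) = 0.99401796; exp(-qT) = 1.00000000
C = S_0 * exp(-qT) * N(d1) - K * exp(-rT) * N(d2)
N(d1) = 0.69709450; N(d2) = 0.41319693
C = 11.3300 * 1.00000000 * 0.69709450 - 10.2200 * 0.99401796 * 0.41319693 = 3.7005

Answer: Price = 3.7005


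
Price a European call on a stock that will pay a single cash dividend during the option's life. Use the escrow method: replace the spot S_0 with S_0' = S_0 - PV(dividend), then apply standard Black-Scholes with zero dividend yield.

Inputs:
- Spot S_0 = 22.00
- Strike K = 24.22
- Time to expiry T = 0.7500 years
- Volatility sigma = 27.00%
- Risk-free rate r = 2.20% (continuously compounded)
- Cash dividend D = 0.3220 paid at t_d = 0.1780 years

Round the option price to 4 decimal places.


Answer: Price = 1.2144

Derivation:
PV(D) = D * exp(-r * t_d) = 0.3220 * 0.99609166 = 0.32074151
S_0' = S_0 - PV(D) = 22.0000 - 0.32074151 = 21.67925849
d1 = (ln(S_0'/K) + (r + sigma^2/2)*T) / (sigma*sqrt(T)) = -0.28647378
d2 = d1 - sigma*sqrt(T) = -0.52030064
exp(-rT) = 0.98363538
N(d1) = 0.38725764; N(d2) = 0.30142702
C = S_0' * N(d1) - K * exp(-rT) * N(d2) = 21.67925849 * 0.38725764 - 24.2200 * 0.98363538 * 0.30142702 = 1.2144


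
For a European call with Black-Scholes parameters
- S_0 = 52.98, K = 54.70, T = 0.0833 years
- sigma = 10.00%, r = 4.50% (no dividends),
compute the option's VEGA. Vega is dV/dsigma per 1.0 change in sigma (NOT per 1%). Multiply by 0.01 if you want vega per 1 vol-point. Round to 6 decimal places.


Answer: Vega = 3.838030

Derivation:
d1 = -0.9626663597; d2 = -0.9915280991
phi(d1) = 0.2510001372; exp(-qT) = 1.0000000000; exp(-rT) = 0.9962585169
Vega = S * exp(-qT) * phi(d1) * sqrt(T) = 52.9800 * 1.0000000000 * 0.2510001372 * 0.2886173938 = 3.838030


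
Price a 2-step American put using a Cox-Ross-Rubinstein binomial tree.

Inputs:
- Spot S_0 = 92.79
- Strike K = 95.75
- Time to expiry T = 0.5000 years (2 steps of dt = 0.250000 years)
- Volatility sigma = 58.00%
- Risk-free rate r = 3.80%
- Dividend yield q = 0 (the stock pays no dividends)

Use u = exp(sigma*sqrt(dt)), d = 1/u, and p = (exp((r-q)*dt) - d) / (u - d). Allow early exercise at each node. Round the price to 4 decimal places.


Answer: Price = V(0,0) = 15.2058

Derivation:
dt = T/N = 0.250000
u = exp(sigma*sqrt(dt)) = 1.336427; d = 1/u = 0.748264
p = (exp((r-q)*dt) - d) / (u - d) = 0.444233
Discount per step: exp(-r*dt) = 0.990545
Stock lattice S(k, i) with i counting down-moves:
  k=0: S(0,0) = 92.7900
  k=1: S(1,0) = 124.0071; S(1,1) = 69.4314
  k=2: S(2,0) = 165.7265; S(2,1) = 92.7900; S(2,2) = 51.9530
Terminal payoffs V(N, i) = max(K - S_T, 0):
  V(2,0) = 0.000000; V(2,1) = 2.960000; V(2,2) = 43.797031
Backward induction: V(k, i) = exp(-r*dt) * [p * V(k+1, i) + (1-p) * V(k+1, i+1)]; then take max(V_cont, immediate exercise) for American.
  V(1,0) = exp(-r*dt) * [p*0.000000 + (1-p)*2.960000] = 1.629517; exercise = 0.000000; V(1,0) = max -> 1.629517
  V(1,1) = exp(-r*dt) * [p*2.960000 + (1-p)*43.797031] = 25.413306; exercise = 26.318624; V(1,1) = max -> 26.318624
  V(0,0) = exp(-r*dt) * [p*1.629517 + (1-p)*26.318624] = 15.205770; exercise = 2.960000; V(0,0) = max -> 15.205770


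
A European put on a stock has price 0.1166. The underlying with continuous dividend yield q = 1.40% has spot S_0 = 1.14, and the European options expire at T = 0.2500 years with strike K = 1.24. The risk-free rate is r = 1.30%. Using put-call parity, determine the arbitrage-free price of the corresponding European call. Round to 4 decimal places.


Put-call parity: C - P = S_0 * exp(-qT) - K * exp(-rT).
S_0 * exp(-qT) = 1.1400 * 0.99650612 = 1.13601697
K * exp(-rT) = 1.2400 * 0.99675528 = 1.23597654
C = P + S*exp(-qT) - K*exp(-rT)
C = 0.1166 + 1.13601697 - 1.23597654 = 0.0166

Answer: Call price = 0.0166


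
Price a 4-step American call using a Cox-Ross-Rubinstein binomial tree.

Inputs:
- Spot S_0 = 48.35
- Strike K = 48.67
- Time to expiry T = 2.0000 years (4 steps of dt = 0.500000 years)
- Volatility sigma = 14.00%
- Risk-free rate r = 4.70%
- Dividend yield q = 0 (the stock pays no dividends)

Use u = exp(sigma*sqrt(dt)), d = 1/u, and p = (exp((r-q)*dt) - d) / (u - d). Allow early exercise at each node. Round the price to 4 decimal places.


Answer: Price = V(0,0) = 5.8370

Derivation:
dt = T/N = 0.500000
u = exp(sigma*sqrt(dt)) = 1.104061; d = 1/u = 0.905747
p = (exp((r-q)*dt) - d) / (u - d) = 0.595174
Discount per step: exp(-r*dt) = 0.976774
Stock lattice S(k, i) with i counting down-moves:
  k=0: S(0,0) = 48.3500
  k=1: S(1,0) = 53.3813; S(1,1) = 43.7929
  k=2: S(2,0) = 58.9362; S(2,1) = 48.3500; S(2,2) = 39.6653
  k=3: S(3,0) = 65.0692; S(3,1) = 53.3813; S(3,2) = 43.7929; S(3,3) = 35.9267
  k=4: S(4,0) = 71.8403; S(4,1) = 58.9362; S(4,2) = 48.3500; S(4,3) = 39.6653; S(4,4) = 32.5405
Terminal payoffs V(N, i) = max(S_T - K, 0):
  V(4,0) = 23.170330; V(4,1) = 10.266236; V(4,2) = 0.000000; V(4,3) = 0.000000; V(4,4) = 0.000000
Backward induction: V(k, i) = exp(-r*dt) * [p * V(k+1, i) + (1-p) * V(k+1, i+1)]; then take max(V_cont, immediate exercise) for American.
  V(3,0) = exp(-r*dt) * [p*23.170330 + (1-p)*10.266236] = 17.529594; exercise = 16.399184; V(3,0) = max -> 17.529594
  V(3,1) = exp(-r*dt) * [p*10.266236 + (1-p)*0.000000] = 5.968282; exercise = 4.711336; V(3,1) = max -> 5.968282
  V(3,2) = exp(-r*dt) * [p*0.000000 + (1-p)*0.000000] = 0.000000; exercise = 0.000000; V(3,2) = max -> 0.000000
  V(3,3) = exp(-r*dt) * [p*0.000000 + (1-p)*0.000000] = 0.000000; exercise = 0.000000; V(3,3) = max -> 0.000000
  V(2,0) = exp(-r*dt) * [p*17.529594 + (1-p)*5.968282] = 12.550838; exercise = 10.266236; V(2,0) = max -> 12.550838
  V(2,1) = exp(-r*dt) * [p*5.968282 + (1-p)*0.000000] = 3.469664; exercise = 0.000000; V(2,1) = max -> 3.469664
  V(2,2) = exp(-r*dt) * [p*0.000000 + (1-p)*0.000000] = 0.000000; exercise = 0.000000; V(2,2) = max -> 0.000000
  V(1,0) = exp(-r*dt) * [p*12.550838 + (1-p)*3.469664] = 8.668423; exercise = 4.711336; V(1,0) = max -> 8.668423
  V(1,1) = exp(-r*dt) * [p*3.469664 + (1-p)*0.000000] = 2.017091; exercise = 0.000000; V(1,1) = max -> 2.017091
  V(0,0) = exp(-r*dt) * [p*8.668423 + (1-p)*2.017091] = 5.836997; exercise = 0.000000; V(0,0) = max -> 5.836997


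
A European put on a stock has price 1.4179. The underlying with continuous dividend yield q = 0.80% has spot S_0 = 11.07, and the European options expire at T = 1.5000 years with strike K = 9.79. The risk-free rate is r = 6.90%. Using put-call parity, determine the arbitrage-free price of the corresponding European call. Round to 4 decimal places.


Put-call parity: C - P = S_0 * exp(-qT) - K * exp(-rT).
S_0 * exp(-qT) = 11.0700 * 0.98807171 = 10.93795386
K * exp(-rT) = 9.7900 * 0.90167602 = 8.82740826
C = P + S*exp(-qT) - K*exp(-rT)
C = 1.4179 + 10.93795386 - 8.82740826 = 3.5284

Answer: Call price = 3.5284


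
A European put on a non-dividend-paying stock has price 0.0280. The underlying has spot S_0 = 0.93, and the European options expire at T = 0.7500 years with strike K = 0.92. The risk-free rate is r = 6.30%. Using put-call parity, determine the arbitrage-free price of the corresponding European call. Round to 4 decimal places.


Answer: Call price = 0.0805

Derivation:
Put-call parity: C - P = S_0 * exp(-qT) - K * exp(-rT).
S_0 * exp(-qT) = 0.9300 * 1.00000000 = 0.93000000
K * exp(-rT) = 0.9200 * 0.95384891 = 0.87754099
C = P + S*exp(-qT) - K*exp(-rT)
C = 0.0280 + 0.93000000 - 0.87754099 = 0.0805


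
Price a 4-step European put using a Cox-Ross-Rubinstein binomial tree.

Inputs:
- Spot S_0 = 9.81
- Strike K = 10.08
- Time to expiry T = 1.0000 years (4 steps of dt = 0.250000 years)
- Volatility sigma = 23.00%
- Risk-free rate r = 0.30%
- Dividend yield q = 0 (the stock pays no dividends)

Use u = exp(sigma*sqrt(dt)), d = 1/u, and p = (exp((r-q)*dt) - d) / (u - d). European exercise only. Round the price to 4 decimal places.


dt = T/N = 0.250000
u = exp(sigma*sqrt(dt)) = 1.121873; d = 1/u = 0.891366
p = (exp((r-q)*dt) - d) / (u - d) = 0.474537
Discount per step: exp(-r*dt) = 0.999250
Stock lattice S(k, i) with i counting down-moves:
  k=0: S(0,0) = 9.8100
  k=1: S(1,0) = 11.0056; S(1,1) = 8.7443
  k=2: S(2,0) = 12.3469; S(2,1) = 9.8100; S(2,2) = 7.7944
  k=3: S(3,0) = 13.8516; S(3,1) = 11.0056; S(3,2) = 8.7443; S(3,3) = 6.9476
  k=4: S(4,0) = 15.5398; S(4,1) = 12.3469; S(4,2) = 9.8100; S(4,3) = 7.7944; S(4,4) = 6.1929
Terminal payoffs V(N, i) = max(K - S_T, 0):
  V(4,0) = 0.000000; V(4,1) = 0.000000; V(4,2) = 0.270000; V(4,3) = 2.285625; V(4,4) = 3.887107
Backward induction: V(k, i) = exp(-r*dt) * [p * V(k+1, i) + (1-p) * V(k+1, i+1)].
  V(3,0) = exp(-r*dt) * [p*0.000000 + (1-p)*0.000000] = 0.000000
  V(3,1) = exp(-r*dt) * [p*0.000000 + (1-p)*0.270000] = 0.141769
  V(3,2) = exp(-r*dt) * [p*0.270000 + (1-p)*2.285625] = 1.328141
  V(3,3) = exp(-r*dt) * [p*2.285625 + (1-p)*3.887107] = 3.124801
  V(2,0) = exp(-r*dt) * [p*0.000000 + (1-p)*0.141769] = 0.074438
  V(2,1) = exp(-r*dt) * [p*0.141769 + (1-p)*1.328141] = 0.764590
  V(2,2) = exp(-r*dt) * [p*1.328141 + (1-p)*3.124801] = 2.270517
  V(1,0) = exp(-r*dt) * [p*0.074438 + (1-p)*0.764590] = 0.436760
  V(1,1) = exp(-r*dt) * [p*0.764590 + (1-p)*2.270517] = 1.554733
  V(0,0) = exp(-r*dt) * [p*0.436760 + (1-p)*1.554733] = 1.023446

Answer: Price = V(0,0) = 1.0234


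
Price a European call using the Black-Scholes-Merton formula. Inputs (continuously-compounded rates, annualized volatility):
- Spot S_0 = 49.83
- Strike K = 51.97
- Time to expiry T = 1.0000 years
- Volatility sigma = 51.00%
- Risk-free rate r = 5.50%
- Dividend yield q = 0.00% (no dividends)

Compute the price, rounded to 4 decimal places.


d1 = (ln(S/K) + (r - q + 0.5*sigma^2) * T) / (sigma * sqrt(T)) = 0.28039330
d2 = d1 - sigma * sqrt(T) = -0.22960670
exp(-rT) = 0.94648515; exp(-qT) = 1.00000000
C = S_0 * exp(-qT) * N(d1) - K * exp(-rT) * N(d2)
N(d1) = 0.61041211; N(d2) = 0.40919870
C = 49.8300 * 1.00000000 * 0.61041211 - 51.9700 * 0.94648515 * 0.40919870 = 10.2888

Answer: Price = 10.2888


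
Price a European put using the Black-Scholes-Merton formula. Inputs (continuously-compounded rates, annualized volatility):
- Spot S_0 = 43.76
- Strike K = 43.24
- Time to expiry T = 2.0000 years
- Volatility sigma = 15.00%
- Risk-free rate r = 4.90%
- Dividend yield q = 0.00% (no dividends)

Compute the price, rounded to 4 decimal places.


Answer: Price = 1.6838

Derivation:
d1 = (ln(S/K) + (r - q + 0.5*sigma^2) * T) / (sigma * sqrt(T)) = 0.62439492
d2 = d1 - sigma * sqrt(T) = 0.41226289
exp(-rT) = 0.90664890; exp(-qT) = 1.00000000
P = K * exp(-rT) * N(-d2) - S_0 * exp(-qT) * N(-d1)
N(-d1) = 0.26618413; N(-d2) = 0.34007337
P = 43.2400 * 0.90664890 * 0.34007337 - 43.7600 * 1.00000000 * 0.26618413 = 1.6838


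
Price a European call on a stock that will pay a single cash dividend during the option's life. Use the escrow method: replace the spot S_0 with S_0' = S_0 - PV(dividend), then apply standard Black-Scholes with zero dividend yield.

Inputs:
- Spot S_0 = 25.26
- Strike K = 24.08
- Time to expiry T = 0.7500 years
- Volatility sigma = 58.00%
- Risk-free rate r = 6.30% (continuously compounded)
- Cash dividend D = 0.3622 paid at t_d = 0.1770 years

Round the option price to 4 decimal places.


PV(D) = D * exp(-r * t_d) = 0.3622 * 0.98891094 = 0.35818354
S_0' = S_0 - PV(D) = 25.2600 - 0.35818354 = 24.90181646
d1 = (ln(S_0'/K) + (r + sigma^2/2)*T) / (sigma*sqrt(T)) = 0.41202727
d2 = d1 - sigma*sqrt(T) = -0.09026746
exp(-rT) = 0.95384891
N(d1) = 0.65984028; N(d2) = 0.46403734
C = S_0' * N(d1) - K * exp(-rT) * N(d2) = 24.90181646 * 0.65984028 - 24.0800 * 0.95384891 * 0.46403734 = 5.7729

Answer: Price = 5.7729


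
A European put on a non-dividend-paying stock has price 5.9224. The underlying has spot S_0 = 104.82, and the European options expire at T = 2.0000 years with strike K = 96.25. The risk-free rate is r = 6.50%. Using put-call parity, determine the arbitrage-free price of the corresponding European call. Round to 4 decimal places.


Answer: Call price = 26.2257

Derivation:
Put-call parity: C - P = S_0 * exp(-qT) - K * exp(-rT).
S_0 * exp(-qT) = 104.8200 * 1.00000000 = 104.82000000
K * exp(-rT) = 96.2500 * 0.87809543 = 84.51668523
C = P + S*exp(-qT) - K*exp(-rT)
C = 5.9224 + 104.82000000 - 84.51668523 = 26.2257


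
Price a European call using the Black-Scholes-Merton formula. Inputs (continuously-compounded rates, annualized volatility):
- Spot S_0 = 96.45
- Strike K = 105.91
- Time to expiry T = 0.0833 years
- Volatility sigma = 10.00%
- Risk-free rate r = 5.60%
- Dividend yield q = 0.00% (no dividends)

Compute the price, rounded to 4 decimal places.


d1 = (ln(S/K) + (r - q + 0.5*sigma^2) * T) / (sigma * sqrt(T)) = -3.06577633
d2 = d1 - sigma * sqrt(T) = -3.09463807
exp(-rT) = 0.99534606; exp(-qT) = 1.00000000
C = S_0 * exp(-qT) * N(d1) - K * exp(-rT) * N(d2)
N(d1) = 0.00108553; N(d2) = 0.00098527
C = 96.4500 * 1.00000000 * 0.00108553 - 105.9100 * 0.99534606 * 0.00098527 = 0.0008

Answer: Price = 0.0008


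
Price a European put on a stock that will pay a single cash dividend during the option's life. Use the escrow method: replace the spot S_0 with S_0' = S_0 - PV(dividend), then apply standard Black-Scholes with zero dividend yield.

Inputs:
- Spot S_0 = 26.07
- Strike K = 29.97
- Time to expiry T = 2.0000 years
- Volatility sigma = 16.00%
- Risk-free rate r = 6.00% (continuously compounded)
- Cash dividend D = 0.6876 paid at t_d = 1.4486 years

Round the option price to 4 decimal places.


Answer: Price = 2.9574

Derivation:
PV(D) = D * exp(-r * t_d) = 0.6876 * 0.91675410 = 0.63036012
S_0' = S_0 - PV(D) = 26.0700 - 0.63036012 = 25.43963988
d1 = (ln(S_0'/K) + (r + sigma^2/2)*T) / (sigma*sqrt(T)) = -0.08082362
d2 = d1 - sigma*sqrt(T) = -0.30709779
exp(-rT) = 0.88692044
N(-d1) = 0.53220889; N(-d2) = 0.62061553
P = K * exp(-rT) * N(-d2) - S_0' * N(-d1) = 29.9700 * 0.88692044 * 0.62061553 - 25.43963988 * 0.53220889 = 2.9574


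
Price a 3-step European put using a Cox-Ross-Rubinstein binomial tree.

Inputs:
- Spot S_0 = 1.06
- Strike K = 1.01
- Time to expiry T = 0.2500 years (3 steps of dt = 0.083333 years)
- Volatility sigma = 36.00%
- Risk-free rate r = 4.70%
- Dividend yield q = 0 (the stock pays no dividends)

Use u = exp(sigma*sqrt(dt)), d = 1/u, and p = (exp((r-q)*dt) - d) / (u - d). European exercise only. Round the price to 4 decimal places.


dt = T/N = 0.083333
u = exp(sigma*sqrt(dt)) = 1.109515; d = 1/u = 0.901295
p = (exp((r-q)*dt) - d) / (u - d) = 0.492890
Discount per step: exp(-r*dt) = 0.996091
Stock lattice S(k, i) with i counting down-moves:
  k=0: S(0,0) = 1.0600
  k=1: S(1,0) = 1.1761; S(1,1) = 0.9554
  k=2: S(2,0) = 1.3049; S(2,1) = 1.0600; S(2,2) = 0.8611
  k=3: S(3,0) = 1.4478; S(3,1) = 1.1761; S(3,2) = 0.9554; S(3,3) = 0.7761
Terminal payoffs V(N, i) = max(K - S_T, 0):
  V(3,0) = 0.000000; V(3,1) = 0.000000; V(3,2) = 0.054628; V(3,3) = 0.233920
Backward induction: V(k, i) = exp(-r*dt) * [p * V(k+1, i) + (1-p) * V(k+1, i+1)].
  V(2,0) = exp(-r*dt) * [p*0.000000 + (1-p)*0.000000] = 0.000000
  V(2,1) = exp(-r*dt) * [p*0.000000 + (1-p)*0.054628] = 0.027594
  V(2,2) = exp(-r*dt) * [p*0.054628 + (1-p)*0.233920] = 0.144980
  V(1,0) = exp(-r*dt) * [p*0.000000 + (1-p)*0.027594] = 0.013938
  V(1,1) = exp(-r*dt) * [p*0.027594 + (1-p)*0.144980] = 0.086781
  V(0,0) = exp(-r*dt) * [p*0.013938 + (1-p)*0.086781] = 0.050679

Answer: Price = V(0,0) = 0.0507
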